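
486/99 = 54/11 = 4.91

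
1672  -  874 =798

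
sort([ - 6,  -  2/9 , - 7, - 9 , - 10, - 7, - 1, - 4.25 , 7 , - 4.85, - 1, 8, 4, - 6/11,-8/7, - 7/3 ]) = [ - 10 ,-9 , - 7 , - 7, - 6, - 4.85, - 4.25, - 7/3 , - 8/7, - 1 ,-1, - 6/11, - 2/9,4,7,8]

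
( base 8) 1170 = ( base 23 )14B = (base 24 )128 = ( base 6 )2532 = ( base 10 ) 632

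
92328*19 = 1754232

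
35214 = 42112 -6898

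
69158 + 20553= 89711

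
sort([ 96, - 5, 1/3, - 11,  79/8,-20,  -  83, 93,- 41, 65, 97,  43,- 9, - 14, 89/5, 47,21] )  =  [ -83,  -  41,-20, - 14, - 11, - 9, - 5, 1/3,79/8, 89/5, 21, 43,47,65, 93,  96, 97 ] 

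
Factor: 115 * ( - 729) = -3^6 * 5^1*23^1 = - 83835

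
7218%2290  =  348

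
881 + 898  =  1779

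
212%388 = 212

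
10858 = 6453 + 4405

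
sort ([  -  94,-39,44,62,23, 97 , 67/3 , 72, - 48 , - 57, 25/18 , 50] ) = [-94 , - 57, - 48 , - 39 , 25/18,  67/3, 23 , 44, 50,62, 72, 97] 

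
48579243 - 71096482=  -  22517239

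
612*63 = 38556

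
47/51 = 47/51 = 0.92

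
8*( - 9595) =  - 76760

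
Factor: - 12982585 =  - 5^1 * 7^1 * 11^1*33721^1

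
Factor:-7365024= - 2^5*3^2*107^1*239^1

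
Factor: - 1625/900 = -65/36  =  - 2^( - 2)*3^( - 2)*5^1 * 13^1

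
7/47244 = 7/47244 = 0.00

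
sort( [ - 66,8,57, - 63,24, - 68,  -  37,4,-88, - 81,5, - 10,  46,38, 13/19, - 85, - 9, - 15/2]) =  [ - 88, - 85,-81,-68, - 66, - 63, - 37,-10, - 9, - 15/2, 13/19,4, 5, 8,24,  38,46,  57] 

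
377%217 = 160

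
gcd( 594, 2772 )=198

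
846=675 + 171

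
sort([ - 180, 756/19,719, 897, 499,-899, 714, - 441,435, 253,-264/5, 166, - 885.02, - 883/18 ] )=[ - 899, - 885.02, - 441,-180, - 264/5,-883/18,756/19, 166,253, 435, 499, 714, 719 , 897]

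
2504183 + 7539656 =10043839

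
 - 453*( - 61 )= 27633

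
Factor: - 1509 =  - 3^1*503^1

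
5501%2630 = 241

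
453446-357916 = 95530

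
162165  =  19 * 8535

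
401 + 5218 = 5619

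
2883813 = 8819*327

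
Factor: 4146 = 2^1*3^1*691^1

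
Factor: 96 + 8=104 = 2^3*13^1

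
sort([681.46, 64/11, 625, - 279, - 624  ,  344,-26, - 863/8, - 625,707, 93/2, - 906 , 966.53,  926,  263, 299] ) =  [ - 906, - 625, - 624, - 279 , - 863/8,-26,64/11, 93/2, 263, 299, 344, 625,681.46, 707,926, 966.53 ] 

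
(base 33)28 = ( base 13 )59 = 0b1001010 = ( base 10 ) 74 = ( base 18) 42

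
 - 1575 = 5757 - 7332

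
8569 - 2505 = 6064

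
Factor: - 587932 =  - 2^2*146983^1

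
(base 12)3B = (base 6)115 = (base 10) 47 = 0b101111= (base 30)1h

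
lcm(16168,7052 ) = 662888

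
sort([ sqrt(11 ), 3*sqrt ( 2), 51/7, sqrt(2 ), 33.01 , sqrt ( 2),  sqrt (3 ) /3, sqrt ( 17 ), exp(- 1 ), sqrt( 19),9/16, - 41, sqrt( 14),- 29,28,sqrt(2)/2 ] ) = [ -41, - 29,  exp ( -1),9/16,sqrt( 3)/3, sqrt ( 2 ) /2 , sqrt(2), sqrt (2 ),sqrt( 11 ),sqrt(14),sqrt ( 17), 3 * sqrt( 2 ), sqrt(19), 51/7, 28, 33.01]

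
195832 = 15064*13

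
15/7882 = 15/7882 = 0.00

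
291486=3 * 97162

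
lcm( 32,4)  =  32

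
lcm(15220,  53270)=106540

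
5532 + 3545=9077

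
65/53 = 65/53=1.23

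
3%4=3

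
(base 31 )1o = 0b110111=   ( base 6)131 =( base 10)55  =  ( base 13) 43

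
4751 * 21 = 99771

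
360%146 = 68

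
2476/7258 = 1238/3629 = 0.34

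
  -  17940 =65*( - 276) 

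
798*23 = 18354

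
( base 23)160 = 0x29B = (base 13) 3c4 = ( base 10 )667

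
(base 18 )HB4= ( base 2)1011001001110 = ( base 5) 140320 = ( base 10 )5710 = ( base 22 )bhc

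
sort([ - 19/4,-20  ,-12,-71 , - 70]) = [  -  71,-70,- 20,-12,- 19/4]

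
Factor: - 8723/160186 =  -11/202 = - 2^( -1 )*11^1*101^( - 1 )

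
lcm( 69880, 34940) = 69880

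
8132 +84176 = 92308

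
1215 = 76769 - 75554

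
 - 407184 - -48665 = -358519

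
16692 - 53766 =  - 37074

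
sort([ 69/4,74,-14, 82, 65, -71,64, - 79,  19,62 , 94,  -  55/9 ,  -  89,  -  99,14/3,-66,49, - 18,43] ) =[ - 99, - 89, - 79,  -  71, - 66 , - 18,-14  , - 55/9,14/3 , 69/4,19  ,  43, 49 , 62,64,  65, 74, 82,94 ]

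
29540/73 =29540/73=   404.66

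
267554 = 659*406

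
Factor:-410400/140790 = - 720/247 = - 2^4 * 3^2*5^1*13^( - 1)*19^( - 1)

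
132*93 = 12276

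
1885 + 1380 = 3265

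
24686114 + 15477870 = 40163984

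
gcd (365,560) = 5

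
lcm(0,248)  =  0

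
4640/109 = 42+62/109  =  42.57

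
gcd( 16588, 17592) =4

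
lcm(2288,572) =2288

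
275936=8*34492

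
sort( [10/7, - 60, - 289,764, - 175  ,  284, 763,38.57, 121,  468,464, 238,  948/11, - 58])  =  [-289, - 175 , - 60,-58, 10/7,38.57,948/11,121,238, 284,464, 468, 763,764] 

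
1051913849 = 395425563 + 656488286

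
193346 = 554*349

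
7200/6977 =7200/6977 = 1.03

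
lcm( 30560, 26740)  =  213920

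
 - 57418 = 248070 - 305488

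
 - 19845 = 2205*( - 9)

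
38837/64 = 606 + 53/64 = 606.83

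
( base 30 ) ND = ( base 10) 703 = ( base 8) 1277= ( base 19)1i0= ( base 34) KN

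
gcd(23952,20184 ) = 24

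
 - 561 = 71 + -632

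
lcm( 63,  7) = 63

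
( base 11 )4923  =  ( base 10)6438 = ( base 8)14446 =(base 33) 5u3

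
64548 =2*32274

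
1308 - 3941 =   -  2633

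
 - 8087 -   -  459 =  - 7628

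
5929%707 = 273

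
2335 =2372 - 37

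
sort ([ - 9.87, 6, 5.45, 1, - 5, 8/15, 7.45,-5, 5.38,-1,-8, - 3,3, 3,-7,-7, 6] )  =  [ - 9.87,- 8, - 7 ,  -  7, - 5, - 5,-3,-1,  8/15, 1,3,3,5.38,5.45, 6, 6, 7.45]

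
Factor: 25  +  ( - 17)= 8= 2^3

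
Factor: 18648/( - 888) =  - 3^1* 7^1= - 21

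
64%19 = 7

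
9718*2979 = 28949922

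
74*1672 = 123728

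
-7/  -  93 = 7/93=0.08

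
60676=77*788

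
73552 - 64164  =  9388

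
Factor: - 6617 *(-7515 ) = 49726755 =3^2*5^1*13^1*167^1* 509^1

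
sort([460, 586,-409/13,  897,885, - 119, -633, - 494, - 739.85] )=[ - 739.85, - 633, - 494, - 119,-409/13,  460,586,  885,897]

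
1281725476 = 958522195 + 323203281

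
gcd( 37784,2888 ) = 8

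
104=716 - 612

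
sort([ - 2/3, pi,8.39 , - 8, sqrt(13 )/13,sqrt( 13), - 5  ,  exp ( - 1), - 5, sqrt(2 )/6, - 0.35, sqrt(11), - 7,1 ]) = [ - 8, - 7,-5, - 5, - 2/3 , - 0.35, sqrt(2) /6 , sqrt(13 ) /13,  exp(-1 ), 1,pi, sqrt(11), sqrt(13), 8.39]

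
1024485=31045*33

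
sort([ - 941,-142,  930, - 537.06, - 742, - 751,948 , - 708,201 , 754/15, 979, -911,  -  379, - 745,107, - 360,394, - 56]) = [  -  941,- 911, - 751,-745, - 742, - 708 , - 537.06,  -  379, - 360, - 142, - 56,754/15,107,  201, 394 , 930,948, 979] 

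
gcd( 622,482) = 2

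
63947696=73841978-9894282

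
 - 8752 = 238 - 8990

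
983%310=53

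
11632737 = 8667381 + 2965356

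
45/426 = 15/142 = 0.11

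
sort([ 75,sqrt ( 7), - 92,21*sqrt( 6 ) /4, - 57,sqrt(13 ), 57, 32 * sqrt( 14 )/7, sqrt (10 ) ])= [ - 92,-57,sqrt (7 ), sqrt(10), sqrt (13 ),21*sqrt( 6 )/4,32*sqrt( 14)/7,57,  75] 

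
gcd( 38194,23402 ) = 2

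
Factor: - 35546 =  - 2^1*7^1 * 2539^1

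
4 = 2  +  2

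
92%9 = 2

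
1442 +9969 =11411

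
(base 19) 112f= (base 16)1c69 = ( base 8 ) 16151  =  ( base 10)7273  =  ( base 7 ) 30130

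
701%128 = 61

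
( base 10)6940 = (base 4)1230130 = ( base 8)15434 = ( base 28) 8NO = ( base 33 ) 6ca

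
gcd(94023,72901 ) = 1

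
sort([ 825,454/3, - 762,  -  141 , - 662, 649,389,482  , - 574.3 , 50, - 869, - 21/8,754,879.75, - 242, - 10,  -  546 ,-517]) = [-869, - 762, - 662,  -  574.3 ,-546 , - 517,- 242, - 141 ,-10, - 21/8,  50,454/3 , 389,482 , 649,754,825, 879.75] 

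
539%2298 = 539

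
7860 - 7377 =483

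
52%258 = 52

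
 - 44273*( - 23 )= 1018279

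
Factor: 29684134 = 2^1*53^1 *97^1*2887^1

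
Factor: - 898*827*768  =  - 570352128 = -  2^9*3^1*449^1*827^1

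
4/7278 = 2/3639 = 0.00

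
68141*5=340705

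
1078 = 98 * 11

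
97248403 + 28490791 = 125739194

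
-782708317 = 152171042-934879359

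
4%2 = 0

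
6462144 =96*67314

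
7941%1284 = 237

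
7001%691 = 91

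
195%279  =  195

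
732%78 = 30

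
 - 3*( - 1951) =5853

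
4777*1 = 4777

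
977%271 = 164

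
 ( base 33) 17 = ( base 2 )101000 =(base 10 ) 40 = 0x28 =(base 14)2c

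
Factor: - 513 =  - 3^3*19^1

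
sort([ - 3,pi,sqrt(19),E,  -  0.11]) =[-3,-0.11, E,pi, sqrt(19 ) ] 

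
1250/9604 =625/4802 = 0.13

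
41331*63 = 2603853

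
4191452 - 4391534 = - 200082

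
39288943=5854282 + 33434661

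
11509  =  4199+7310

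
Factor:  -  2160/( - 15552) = 5/36 = 2^ ( - 2 ) *3^( - 2) * 5^1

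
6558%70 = 48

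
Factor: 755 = 5^1*151^1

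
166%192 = 166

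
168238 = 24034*7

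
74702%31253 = 12196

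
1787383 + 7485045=9272428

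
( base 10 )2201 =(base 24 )3jh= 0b100010011001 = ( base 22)4C1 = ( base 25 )3d1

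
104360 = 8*13045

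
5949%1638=1035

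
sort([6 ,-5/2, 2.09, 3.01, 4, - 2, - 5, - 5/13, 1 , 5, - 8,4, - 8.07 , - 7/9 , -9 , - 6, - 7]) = [-9, - 8.07, - 8,-7, - 6, - 5,-5/2, - 2, - 7/9, - 5/13 , 1 , 2.09, 3.01,4 , 4, 5, 6]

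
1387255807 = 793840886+593414921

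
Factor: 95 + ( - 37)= 2^1*29^1  =  58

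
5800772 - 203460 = 5597312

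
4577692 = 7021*652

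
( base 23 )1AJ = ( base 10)778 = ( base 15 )36d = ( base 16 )30a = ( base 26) 13O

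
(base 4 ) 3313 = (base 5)1442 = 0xf7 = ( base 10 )247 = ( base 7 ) 502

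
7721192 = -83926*(-92 )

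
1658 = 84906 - 83248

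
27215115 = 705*38603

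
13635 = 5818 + 7817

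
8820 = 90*98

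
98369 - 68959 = 29410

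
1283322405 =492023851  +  791298554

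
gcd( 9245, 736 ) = 1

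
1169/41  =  28 + 21/41 = 28.51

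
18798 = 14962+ 3836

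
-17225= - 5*3445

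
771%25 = 21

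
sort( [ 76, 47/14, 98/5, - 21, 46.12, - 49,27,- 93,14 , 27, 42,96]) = [-93,  -  49,- 21, 47/14,  14, 98/5,27, 27,42, 46.12,  76, 96 ]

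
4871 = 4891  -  20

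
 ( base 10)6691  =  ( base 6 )50551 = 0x1A23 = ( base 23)CEL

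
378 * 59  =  22302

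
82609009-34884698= 47724311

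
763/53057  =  763/53057 =0.01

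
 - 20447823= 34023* (-601)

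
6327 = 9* 703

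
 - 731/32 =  - 23 + 5/32 = -22.84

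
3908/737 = 5+223/737 = 5.30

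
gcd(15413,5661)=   1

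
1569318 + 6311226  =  7880544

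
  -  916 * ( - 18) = 16488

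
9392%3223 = 2946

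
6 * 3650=21900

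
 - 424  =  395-819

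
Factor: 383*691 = 264653 = 383^1*691^1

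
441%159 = 123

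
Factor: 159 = 3^1*53^1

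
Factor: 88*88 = 2^6*11^2= 7744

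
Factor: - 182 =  - 2^1*7^1*13^1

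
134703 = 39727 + 94976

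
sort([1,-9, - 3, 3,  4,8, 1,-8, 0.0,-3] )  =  [-9,-8, -3, - 3,0.0,  1,1, 3,4, 8 ] 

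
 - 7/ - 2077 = 7/2077 = 0.00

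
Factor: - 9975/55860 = -5/28=- 2^( - 2) * 5^1*7^(-1) 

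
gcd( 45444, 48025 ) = 1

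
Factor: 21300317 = 31^1*687107^1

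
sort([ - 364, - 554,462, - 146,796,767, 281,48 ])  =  [ - 554,-364,-146, 48,281,462,767,796]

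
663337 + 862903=1526240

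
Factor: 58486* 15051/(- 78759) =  - 293424262/26253 = - 2^1*3^ ( - 2 )*29^1*173^1 *2917^(-1) * 29243^1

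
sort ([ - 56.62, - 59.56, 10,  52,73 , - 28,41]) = [-59.56, - 56.62, - 28,10,41, 52,73] 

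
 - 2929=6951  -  9880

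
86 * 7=602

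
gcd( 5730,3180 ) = 30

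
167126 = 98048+69078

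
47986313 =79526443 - 31540130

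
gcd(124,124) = 124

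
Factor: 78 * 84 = 2^3 * 3^2*7^1*13^1 = 6552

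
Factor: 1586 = 2^1*13^1*61^1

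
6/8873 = 6/8873 = 0.00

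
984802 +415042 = 1399844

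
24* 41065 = 985560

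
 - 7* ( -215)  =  1505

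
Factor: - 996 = -2^2 * 3^1*83^1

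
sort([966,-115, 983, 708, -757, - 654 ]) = [ - 757, - 654,- 115, 708, 966, 983]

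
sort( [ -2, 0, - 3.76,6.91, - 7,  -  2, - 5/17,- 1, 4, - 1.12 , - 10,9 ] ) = [ - 10, - 7, - 3.76,- 2, - 2, - 1.12, - 1,  -  5/17 , 0,4, 6.91,9]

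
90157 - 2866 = 87291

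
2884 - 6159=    - 3275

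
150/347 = 150/347= 0.43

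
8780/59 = 148 + 48/59 = 148.81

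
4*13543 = 54172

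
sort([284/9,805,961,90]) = [ 284/9, 90,805,961]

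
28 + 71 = 99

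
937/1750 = 937/1750 = 0.54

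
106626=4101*26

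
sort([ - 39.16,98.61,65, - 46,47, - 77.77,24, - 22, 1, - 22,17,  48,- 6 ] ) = [ - 77.77,  -  46, -39.16 ,  -  22, -22, - 6,1,17 , 24, 47,48,65,  98.61]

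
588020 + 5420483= 6008503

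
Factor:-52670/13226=-26335/6613 = -5^1*17^( - 1 )*23^1*229^1*389^( - 1)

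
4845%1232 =1149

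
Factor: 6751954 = 2^1* 11^1*19^1*29^1*557^1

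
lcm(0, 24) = 0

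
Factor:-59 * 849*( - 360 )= 2^3*3^3*5^1*59^1 *283^1 = 18032760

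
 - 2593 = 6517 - 9110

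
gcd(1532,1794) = 2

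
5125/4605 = 1 + 104/921 = 1.11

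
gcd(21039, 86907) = 3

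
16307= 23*709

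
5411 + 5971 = 11382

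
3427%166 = 107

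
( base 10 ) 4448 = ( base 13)2042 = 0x1160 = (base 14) 189a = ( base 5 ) 120243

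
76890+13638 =90528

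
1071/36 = 119/4 = 29.75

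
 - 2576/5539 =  - 2576/5539 = - 0.47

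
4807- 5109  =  -302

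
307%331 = 307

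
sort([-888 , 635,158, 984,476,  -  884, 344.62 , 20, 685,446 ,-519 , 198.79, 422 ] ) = [ - 888,-884  , - 519,20, 158,198.79,344.62,422  ,  446,476,635,685,984 ] 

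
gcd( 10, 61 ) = 1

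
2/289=2/289= 0.01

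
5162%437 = 355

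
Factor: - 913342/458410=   -5^( - 1)*17^1*26863^1*45841^(-1 ) = - 456671/229205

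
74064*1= 74064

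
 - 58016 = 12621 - 70637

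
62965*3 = 188895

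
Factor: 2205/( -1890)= - 2^( - 1 )*3^( - 1) * 7^1 = - 7/6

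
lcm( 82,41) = 82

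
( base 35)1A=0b101101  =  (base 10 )45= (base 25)1k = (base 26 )1j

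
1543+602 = 2145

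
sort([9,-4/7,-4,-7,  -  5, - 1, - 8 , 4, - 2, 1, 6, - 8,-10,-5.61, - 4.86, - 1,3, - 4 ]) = [ - 10, - 8,-8, - 7, - 5.61, - 5,  -  4.86,-4, - 4 ,-2  ,-1,-1,-4/7,1, 3 , 4, 6,  9 ]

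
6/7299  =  2/2433 = 0.00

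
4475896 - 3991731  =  484165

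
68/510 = 2/15 = 0.13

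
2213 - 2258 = - 45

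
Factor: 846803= 499^1*1697^1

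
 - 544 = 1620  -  2164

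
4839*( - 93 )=-450027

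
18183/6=3030  +  1/2 = 3030.50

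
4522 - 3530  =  992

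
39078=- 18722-  -  57800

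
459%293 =166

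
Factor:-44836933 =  - 37^1*1009^1 * 1201^1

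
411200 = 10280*40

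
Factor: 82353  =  3^1*97^1*283^1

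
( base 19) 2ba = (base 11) 786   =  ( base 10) 941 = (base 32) TD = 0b1110101101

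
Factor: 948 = 2^2*3^1*79^1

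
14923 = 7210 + 7713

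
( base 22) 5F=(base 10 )125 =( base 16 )7d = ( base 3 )11122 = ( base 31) 41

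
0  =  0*36432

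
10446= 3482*3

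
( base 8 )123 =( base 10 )83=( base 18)4B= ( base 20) 43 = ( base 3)10002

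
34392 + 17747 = 52139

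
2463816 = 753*3272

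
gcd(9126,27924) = 78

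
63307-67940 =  - 4633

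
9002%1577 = 1117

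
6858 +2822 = 9680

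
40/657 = 40/657 = 0.06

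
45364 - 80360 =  - 34996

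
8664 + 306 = 8970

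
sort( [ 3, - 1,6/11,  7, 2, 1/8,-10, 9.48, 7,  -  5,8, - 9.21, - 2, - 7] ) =[ - 10, - 9.21, - 7, - 5,-2, - 1,1/8, 6/11, 2,  3, 7,7, 8, 9.48 ]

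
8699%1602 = 689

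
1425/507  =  2+137/169 = 2.81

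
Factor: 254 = 2^1* 127^1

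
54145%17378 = 2011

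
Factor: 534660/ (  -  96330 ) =-2^1 * 7^1*13^ (-2)*67^1 = -938/169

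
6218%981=332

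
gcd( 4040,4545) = 505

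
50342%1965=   1217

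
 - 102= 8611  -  8713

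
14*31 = 434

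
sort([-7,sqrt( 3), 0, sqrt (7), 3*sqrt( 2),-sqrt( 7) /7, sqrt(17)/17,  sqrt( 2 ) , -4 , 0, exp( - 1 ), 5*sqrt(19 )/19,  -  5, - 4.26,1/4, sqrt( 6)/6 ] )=[ - 7,-5, - 4.26,-4,-sqrt (7 )/7, 0, 0, sqrt( 17 ) /17,1/4, exp(-1), sqrt ( 6)/6, 5*sqrt (19)/19, sqrt(2), sqrt( 3 ), sqrt ( 7), 3* sqrt( 2 )] 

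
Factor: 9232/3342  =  4616/1671 = 2^3*3^( - 1)*557^ ( - 1 )*577^1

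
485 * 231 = 112035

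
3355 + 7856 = 11211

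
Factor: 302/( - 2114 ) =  - 1/7 = - 7^(  -  1 )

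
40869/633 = 64 + 119/211 = 64.56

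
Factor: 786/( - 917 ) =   -  2^1  *  3^1 * 7^ ( - 1 ) = - 6/7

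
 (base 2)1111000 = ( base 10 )120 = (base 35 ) 3f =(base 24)50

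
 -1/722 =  - 1/722 = - 0.00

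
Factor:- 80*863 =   -  69040 = - 2^4*5^1*863^1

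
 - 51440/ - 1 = 51440 + 0/1 = 51440.00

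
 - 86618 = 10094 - 96712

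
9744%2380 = 224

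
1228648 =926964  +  301684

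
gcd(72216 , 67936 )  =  8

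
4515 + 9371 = 13886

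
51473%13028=12389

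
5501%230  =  211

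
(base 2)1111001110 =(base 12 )692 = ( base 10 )974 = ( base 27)192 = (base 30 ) 12e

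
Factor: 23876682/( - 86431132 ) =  - 2^( - 1 ) * 3^1*389^( - 1) * 1481^1*2687^1 * 55547^(  -  1) = -  11938341/43215566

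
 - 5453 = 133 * ( -41)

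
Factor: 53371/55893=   3^( - 1)*19^1*31^ ( - 1)*53^2*601^( - 1)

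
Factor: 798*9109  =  2^1*3^1*7^1*19^1 * 9109^1 = 7268982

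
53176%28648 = 24528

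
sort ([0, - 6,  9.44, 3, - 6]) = [ -6,-6,0 , 3, 9.44]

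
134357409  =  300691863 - 166334454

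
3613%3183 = 430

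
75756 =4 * 18939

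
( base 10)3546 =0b110111011010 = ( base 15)10B6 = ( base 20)8h6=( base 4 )313122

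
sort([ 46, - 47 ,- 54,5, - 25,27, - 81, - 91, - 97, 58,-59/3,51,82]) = [ - 97, - 91,  -  81,- 54, - 47, -25,- 59/3,5,27,46,51,58,82 ] 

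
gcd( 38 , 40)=2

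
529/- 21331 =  - 1 + 20802/21331 = -  0.02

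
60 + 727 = 787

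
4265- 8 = 4257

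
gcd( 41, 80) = 1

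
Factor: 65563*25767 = 1689361821 = 3^2*7^1*409^1*65563^1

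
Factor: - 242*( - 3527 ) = 853534=2^1*11^2*3527^1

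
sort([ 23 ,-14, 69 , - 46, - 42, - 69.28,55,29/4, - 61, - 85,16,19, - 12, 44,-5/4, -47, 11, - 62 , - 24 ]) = [ - 85 , - 69.28,-62,-61,  -  47,-46,-42,-24, - 14,-12,-5/4,29/4 , 11, 16,  19,23,44,  55, 69] 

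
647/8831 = 647/8831= 0.07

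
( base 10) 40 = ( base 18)24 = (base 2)101000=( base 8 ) 50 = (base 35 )15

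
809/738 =809/738 =1.10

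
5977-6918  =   - 941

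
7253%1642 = 685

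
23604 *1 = 23604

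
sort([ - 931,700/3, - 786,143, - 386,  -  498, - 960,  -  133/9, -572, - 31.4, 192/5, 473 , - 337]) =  [ - 960,-931, - 786, - 572, - 498, - 386, - 337,- 31.4, - 133/9, 192/5,143,700/3,473]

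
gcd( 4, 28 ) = 4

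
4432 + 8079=12511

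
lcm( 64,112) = 448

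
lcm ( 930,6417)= 64170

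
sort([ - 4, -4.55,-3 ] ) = [ - 4.55, - 4, - 3] 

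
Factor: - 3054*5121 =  - 2^1*3^3 *509^1*569^1 = - 15639534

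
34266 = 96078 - 61812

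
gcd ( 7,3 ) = 1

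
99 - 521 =-422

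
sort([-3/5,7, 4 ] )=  [ - 3/5,4, 7] 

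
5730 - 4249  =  1481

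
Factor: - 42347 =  - 17^1*47^1 * 53^1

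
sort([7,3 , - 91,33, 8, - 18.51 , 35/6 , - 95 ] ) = [ - 95, - 91, - 18.51,  3, 35/6 , 7, 8,33] 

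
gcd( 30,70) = 10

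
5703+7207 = 12910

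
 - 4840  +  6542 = 1702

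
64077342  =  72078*889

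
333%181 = 152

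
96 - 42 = 54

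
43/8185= 43/8185 = 0.01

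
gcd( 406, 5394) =58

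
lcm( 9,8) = 72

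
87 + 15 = 102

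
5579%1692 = 503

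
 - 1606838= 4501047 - 6107885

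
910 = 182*5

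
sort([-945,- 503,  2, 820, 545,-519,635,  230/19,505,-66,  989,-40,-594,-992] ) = [-992, - 945,-594,-519, - 503, - 66, - 40,  2, 230/19, 505,545,635, 820,989]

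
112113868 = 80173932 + 31939936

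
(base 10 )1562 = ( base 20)3i2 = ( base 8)3032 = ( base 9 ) 2125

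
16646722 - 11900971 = 4745751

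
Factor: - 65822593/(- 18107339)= 19^1*29^( - 1 ) * 37^1*109^1*859^1*624391^(- 1 ) 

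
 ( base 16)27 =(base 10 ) 39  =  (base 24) 1F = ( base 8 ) 47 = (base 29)1a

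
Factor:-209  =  -11^1*19^1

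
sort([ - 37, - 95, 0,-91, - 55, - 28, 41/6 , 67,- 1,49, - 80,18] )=[ - 95 , - 91, - 80, - 55, - 37 , - 28 , - 1, 0,41/6,18,49, 67]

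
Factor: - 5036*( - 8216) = 2^5*13^1 *79^1*1259^1 = 41375776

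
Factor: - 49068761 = -7^1*7009823^1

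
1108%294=226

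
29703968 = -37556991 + 67260959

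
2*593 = 1186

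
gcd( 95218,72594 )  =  2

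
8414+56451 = 64865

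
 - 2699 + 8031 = 5332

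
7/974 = 7/974 =0.01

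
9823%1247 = 1094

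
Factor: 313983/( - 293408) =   -  2^( - 5 )*3^3*29^1*53^( - 1 )*173^( - 1 )*401^1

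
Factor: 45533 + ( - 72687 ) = - 27154 = - 2^1 * 13577^1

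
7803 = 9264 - 1461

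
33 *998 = 32934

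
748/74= 10 + 4/37=10.11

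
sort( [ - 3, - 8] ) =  [- 8, - 3] 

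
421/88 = 421/88=4.78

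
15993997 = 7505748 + 8488249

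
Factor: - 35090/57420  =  -2^(-1 )*3^( -2)*11^1 = - 11/18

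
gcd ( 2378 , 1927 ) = 41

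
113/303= 113/303 = 0.37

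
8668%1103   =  947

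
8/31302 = 4/15651 = 0.00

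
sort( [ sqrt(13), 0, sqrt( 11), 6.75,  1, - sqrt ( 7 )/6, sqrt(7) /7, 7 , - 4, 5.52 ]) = [ - 4,-sqrt(7 )/6, 0, sqrt(7)/7, 1, sqrt ( 11), sqrt(13) , 5.52, 6.75, 7]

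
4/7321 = 4/7321 = 0.00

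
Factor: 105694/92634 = 3^(-1 ) * 43^1*1229^1*15439^( - 1 ) = 52847/46317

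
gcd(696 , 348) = 348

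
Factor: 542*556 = 2^3*139^1*271^1 = 301352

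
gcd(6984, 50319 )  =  9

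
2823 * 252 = 711396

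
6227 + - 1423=4804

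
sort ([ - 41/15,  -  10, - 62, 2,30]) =[ -62 , - 10, - 41/15, 2, 30]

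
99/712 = 99/712= 0.14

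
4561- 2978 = 1583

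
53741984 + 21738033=75480017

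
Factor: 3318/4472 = 1659/2236 = 2^(  -  2)*  3^1*7^1*13^( - 1 ) * 43^( - 1)*79^1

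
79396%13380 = 12496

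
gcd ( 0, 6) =6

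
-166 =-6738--6572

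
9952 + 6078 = 16030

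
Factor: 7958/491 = 2^1*23^1*173^1 *491^( - 1)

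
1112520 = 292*3810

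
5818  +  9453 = 15271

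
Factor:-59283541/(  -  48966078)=2^( - 1 ) * 3^ ( - 1)*7^(- 1 )*19^( - 1 ) *569^1*1427^ ( - 1 )*2423^1 = 1378687/1138746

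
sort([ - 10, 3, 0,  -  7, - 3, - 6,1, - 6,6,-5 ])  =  [ - 10, - 7, - 6,- 6, - 5, - 3,0 , 1,3,6 ] 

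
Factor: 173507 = 29^1 * 31^1*193^1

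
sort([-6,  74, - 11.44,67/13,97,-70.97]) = [  -  70.97, - 11.44, - 6, 67/13,74,97 ]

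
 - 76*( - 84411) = 6415236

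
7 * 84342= 590394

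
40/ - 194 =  - 20/97 =- 0.21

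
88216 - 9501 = 78715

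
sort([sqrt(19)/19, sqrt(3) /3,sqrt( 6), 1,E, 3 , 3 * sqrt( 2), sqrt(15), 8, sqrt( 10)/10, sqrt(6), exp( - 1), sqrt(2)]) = [sqrt (19 )/19, sqrt( 10)/10,exp( - 1) , sqrt(3) /3,  1, sqrt(2), sqrt( 6 ),  sqrt( 6 ), E,3, sqrt( 15), 3*sqrt(2),8 ] 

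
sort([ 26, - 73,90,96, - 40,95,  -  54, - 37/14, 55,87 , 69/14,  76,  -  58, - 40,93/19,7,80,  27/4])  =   [ - 73, - 58, - 54, - 40, - 40, - 37/14,93/19,69/14,27/4,7,26, 55,76, 80, 87,  90,95,96 ] 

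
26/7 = 26/7 =3.71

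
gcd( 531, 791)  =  1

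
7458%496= 18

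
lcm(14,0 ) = 0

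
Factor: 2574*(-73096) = - 2^4*3^2* 11^1 * 13^1* 9137^1 = - 188149104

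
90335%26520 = 10775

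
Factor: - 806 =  - 2^1*13^1 * 31^1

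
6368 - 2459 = 3909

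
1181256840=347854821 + 833402019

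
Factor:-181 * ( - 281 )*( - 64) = -3255104= - 2^6*181^1*281^1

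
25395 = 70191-44796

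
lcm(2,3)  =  6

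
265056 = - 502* (  -  528) 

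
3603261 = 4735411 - 1132150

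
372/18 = 62/3 = 20.67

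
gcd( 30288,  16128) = 48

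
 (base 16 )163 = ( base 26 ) DH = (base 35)a5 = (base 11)2a3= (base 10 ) 355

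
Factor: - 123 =- 3^1*41^1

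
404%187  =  30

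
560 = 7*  80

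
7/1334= 7/1334=0.01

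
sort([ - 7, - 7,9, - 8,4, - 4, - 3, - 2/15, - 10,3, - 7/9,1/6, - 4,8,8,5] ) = [ - 10, - 8, - 7, - 7, - 4,  -  4, - 3,-7/9,  -  2/15,1/6, 3,  4,5,8,8, 9 ]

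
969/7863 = 323/2621 = 0.12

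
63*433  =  27279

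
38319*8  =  306552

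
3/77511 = 1/25837 = 0.00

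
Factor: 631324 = 2^2*157831^1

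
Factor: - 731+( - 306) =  - 17^1*61^1 = - 1037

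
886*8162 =7231532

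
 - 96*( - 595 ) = 57120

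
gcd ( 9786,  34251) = 4893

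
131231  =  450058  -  318827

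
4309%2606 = 1703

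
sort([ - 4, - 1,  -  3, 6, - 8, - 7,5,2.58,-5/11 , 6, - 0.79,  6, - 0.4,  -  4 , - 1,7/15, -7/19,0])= [ - 8, - 7 , - 4, - 4, - 3, - 1, - 1 , - 0.79, - 5/11, - 0.4, - 7/19, 0,7/15, 2.58, 5, 6 , 6,6 ] 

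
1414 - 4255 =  - 2841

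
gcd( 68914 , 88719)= 1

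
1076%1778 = 1076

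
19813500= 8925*2220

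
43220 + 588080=631300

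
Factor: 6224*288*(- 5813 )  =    -  10419872256= - 2^9* 3^2*389^1*5813^1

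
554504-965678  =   - 411174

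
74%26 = 22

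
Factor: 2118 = 2^1 * 3^1 * 353^1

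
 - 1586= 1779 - 3365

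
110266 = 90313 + 19953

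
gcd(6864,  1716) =1716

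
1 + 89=90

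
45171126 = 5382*8393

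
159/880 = 159/880= 0.18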